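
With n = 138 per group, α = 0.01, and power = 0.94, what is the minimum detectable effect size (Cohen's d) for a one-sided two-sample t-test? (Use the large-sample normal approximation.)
d ≈ 0.47

Minimum detectable effect (two-sample t-test, normal approximation):
d = (z_α + z_β) / √(n/2)
d = (2.326 + 1.555) / √(138/2)
d = 3.881 / 8.307
d ≈ 0.47

By Cohen's convention (0.2 small / 0.5 medium / 0.8 large): small effect.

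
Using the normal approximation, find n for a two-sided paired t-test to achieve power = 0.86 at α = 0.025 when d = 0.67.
n = 25 pairs

Sample size formula (paired t-test, normal approximation):
n = ((z_{α/2} + z_β) / d)²

z_{α/2} = 2.241 (for α = 0.025, two-sided)
z_β = 1.080 (for power = 0.86)
d = 0.67

n = ((2.241 + 1.080) / 0.67)²
n = (4.957)²
n ≈ 24.57
Round up to the next whole number: n = 25 pairs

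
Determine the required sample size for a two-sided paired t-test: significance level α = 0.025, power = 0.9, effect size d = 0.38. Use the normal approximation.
n = 86 pairs

Sample size formula (paired t-test, normal approximation):
n = ((z_{α/2} + z_β) / d)²

z_{α/2} = 2.241 (for α = 0.025, two-sided)
z_β = 1.282 (for power = 0.9)
d = 0.38

n = ((2.241 + 1.282) / 0.38)²
n = (9.271)²
n ≈ 85.95
Round up to the next whole number: n = 86 pairs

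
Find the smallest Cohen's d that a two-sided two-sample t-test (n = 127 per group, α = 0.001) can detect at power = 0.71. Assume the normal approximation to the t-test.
d ≈ 0.48

Minimum detectable effect (two-sample t-test, normal approximation):
d = (z_{α/2} + z_β) / √(n/2)
d = (3.291 + 0.553) / √(127/2)
d = 3.844 / 7.969
d ≈ 0.48

By Cohen's convention (0.2 small / 0.5 medium / 0.8 large): small effect.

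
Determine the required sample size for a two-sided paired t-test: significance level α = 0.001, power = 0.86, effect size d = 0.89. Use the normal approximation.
n = 25 pairs

Sample size formula (paired t-test, normal approximation):
n = ((z_{α/2} + z_β) / d)²

z_{α/2} = 3.291 (for α = 0.001, two-sided)
z_β = 1.080 (for power = 0.86)
d = 0.89

n = ((3.291 + 1.080) / 0.89)²
n = (4.911)²
n ≈ 24.12
Round up to the next whole number: n = 25 pairs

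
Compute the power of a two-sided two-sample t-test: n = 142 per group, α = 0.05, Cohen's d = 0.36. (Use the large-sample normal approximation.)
Power ≈ 0.86

Power calculation (two-sample t-test, normal approximation):
z_β = d · √(n/2) - z_{α/2}
z_β = 0.36 · √(142/2) - 1.960
z_β = 0.36 · 8.426 - 1.960
z_β = 1.073

Power = Φ(z_β) = Φ(1.073) ≈ 0.858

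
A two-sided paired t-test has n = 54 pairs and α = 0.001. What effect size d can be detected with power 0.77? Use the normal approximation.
d ≈ 0.55

Minimum detectable effect (paired t-test, normal approximation):
d = (z_{α/2} + z_β) / √n
d = (3.291 + 0.739) / √54
d = 4.029 / 7.348
d ≈ 0.55

By Cohen's convention (0.2 small / 0.5 medium / 0.8 large): medium effect.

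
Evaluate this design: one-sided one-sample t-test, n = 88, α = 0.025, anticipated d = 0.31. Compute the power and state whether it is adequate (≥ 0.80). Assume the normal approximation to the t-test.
Power ≈ 0.83; the study is adequately powered (power ≥ 0.80)

Power calculation (one-sample t-test, normal approximation):
z_β = d · √n - z_α
z_β = 0.31 · √88 - 1.960
z_β = 0.31 · 9.381 - 1.960
z_β = 0.948

Power = Φ(z_β) = Φ(0.948) ≈ 0.828

Effect size d = 0.31 is small by Cohen's convention (0.2/0.5/0.8).

Threshold: power ≥ 0.80 is conventionally adequate.
Power ≈ 0.83 → the study is adequately powered (power ≥ 0.80).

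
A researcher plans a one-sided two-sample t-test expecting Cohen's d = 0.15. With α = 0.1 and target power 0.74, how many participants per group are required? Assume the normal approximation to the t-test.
n = 330 per group

Sample size formula (two-sample t-test, normal approximation):
n = 2 · ((z_α + z_β) / d)²

z_α = 1.282 (for α = 0.1, one-sided)
z_β = 0.643 (for power = 0.74)
d = 0.15

n = 2 · ((1.282 + 0.643) / 0.15)²
n = 2 · (12.833)²
n ≈ 329.37
Round up to the next whole number: n = 330 per group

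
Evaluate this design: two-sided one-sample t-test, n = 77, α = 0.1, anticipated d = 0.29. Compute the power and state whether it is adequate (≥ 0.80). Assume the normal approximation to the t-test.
Power ≈ 0.82; the study is adequately powered (power ≥ 0.80)

Power calculation (one-sample t-test, normal approximation):
z_β = d · √n - z_{α/2}
z_β = 0.29 · √77 - 1.645
z_β = 0.29 · 8.775 - 1.645
z_β = 0.900

Power = Φ(z_β) = Φ(0.900) ≈ 0.816

Effect size d = 0.29 is small by Cohen's convention (0.2/0.5/0.8).

Threshold: power ≥ 0.80 is conventionally adequate.
Power ≈ 0.82 → the study is adequately powered (power ≥ 0.80).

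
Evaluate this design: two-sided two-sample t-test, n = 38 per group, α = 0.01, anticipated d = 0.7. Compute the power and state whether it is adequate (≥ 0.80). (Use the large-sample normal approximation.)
Power ≈ 0.68; the study is underpowered (power < 0.80)

Power calculation (two-sample t-test, normal approximation):
z_β = d · √(n/2) - z_{α/2}
z_β = 0.7 · √(38/2) - 2.576
z_β = 0.7 · 4.359 - 2.576
z_β = 0.475

Power = Φ(z_β) = Φ(0.475) ≈ 0.683

Effect size d = 0.7 is medium by Cohen's convention (0.2/0.5/0.8).

Threshold: power ≥ 0.80 is conventionally adequate.
Power ≈ 0.68 → the study is underpowered (power < 0.80).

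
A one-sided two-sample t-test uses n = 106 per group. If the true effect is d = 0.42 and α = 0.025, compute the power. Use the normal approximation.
Power ≈ 0.86

Power calculation (two-sample t-test, normal approximation):
z_β = d · √(n/2) - z_α
z_β = 0.42 · √(106/2) - 1.960
z_β = 0.42 · 7.280 - 1.960
z_β = 1.098

Power = Φ(z_β) = Φ(1.098) ≈ 0.864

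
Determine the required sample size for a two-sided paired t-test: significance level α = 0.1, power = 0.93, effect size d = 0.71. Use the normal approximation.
n = 20 pairs

Sample size formula (paired t-test, normal approximation):
n = ((z_{α/2} + z_β) / d)²

z_{α/2} = 1.645 (for α = 0.1, two-sided)
z_β = 1.476 (for power = 0.93)
d = 0.71

n = ((1.645 + 1.476) / 0.71)²
n = (4.396)²
n ≈ 19.32
Round up to the next whole number: n = 20 pairs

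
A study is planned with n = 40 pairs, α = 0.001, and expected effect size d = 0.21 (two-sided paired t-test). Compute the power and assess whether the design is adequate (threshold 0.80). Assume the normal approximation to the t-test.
Power ≈ 0.02; the study is underpowered (power < 0.80)

Power calculation (paired t-test, normal approximation):
z_β = d · √n - z_{α/2}
z_β = 0.21 · √40 - 3.291
z_β = 0.21 · 6.325 - 3.291
z_β = -1.962

Power = Φ(z_β) = Φ(-1.962) ≈ 0.025

Effect size d = 0.21 is small by Cohen's convention (0.2/0.5/0.8).

Threshold: power ≥ 0.80 is conventionally adequate.
Power ≈ 0.02 → the study is underpowered (power < 0.80).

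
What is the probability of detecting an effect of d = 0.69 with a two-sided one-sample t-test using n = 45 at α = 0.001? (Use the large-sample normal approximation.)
Power ≈ 0.91

Power calculation (one-sample t-test, normal approximation):
z_β = d · √n - z_{α/2}
z_β = 0.69 · √45 - 3.291
z_β = 0.69 · 6.708 - 3.291
z_β = 1.338

Power = Φ(z_β) = Φ(1.338) ≈ 0.910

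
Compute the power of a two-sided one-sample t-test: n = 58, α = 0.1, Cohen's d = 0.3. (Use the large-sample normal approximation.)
Power ≈ 0.74

Power calculation (one-sample t-test, normal approximation):
z_β = d · √n - z_{α/2}
z_β = 0.3 · √58 - 1.645
z_β = 0.3 · 7.616 - 1.645
z_β = 0.640

Power = Φ(z_β) = Φ(0.640) ≈ 0.739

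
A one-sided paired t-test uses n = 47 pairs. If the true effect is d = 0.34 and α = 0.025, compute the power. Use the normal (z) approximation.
Power ≈ 0.64

Power calculation (paired t-test, normal approximation):
z_β = d · √n - z_α
z_β = 0.34 · √47 - 1.960
z_β = 0.34 · 6.856 - 1.960
z_β = 0.371

Power = Φ(z_β) = Φ(0.371) ≈ 0.645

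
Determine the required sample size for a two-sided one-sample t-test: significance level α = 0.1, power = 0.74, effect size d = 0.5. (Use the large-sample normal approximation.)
n = 21

Sample size formula (one-sample t-test, normal approximation):
n = ((z_{α/2} + z_β) / d)²

z_{α/2} = 1.645 (for α = 0.1, two-sided)
z_β = 0.643 (for power = 0.74)
d = 0.5

n = ((1.645 + 0.643) / 0.5)²
n = (4.576)²
n ≈ 20.94
Round up to the next whole number: n = 21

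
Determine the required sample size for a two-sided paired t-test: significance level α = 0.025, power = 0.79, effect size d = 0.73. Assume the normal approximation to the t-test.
n = 18 pairs

Sample size formula (paired t-test, normal approximation):
n = ((z_{α/2} + z_β) / d)²

z_{α/2} = 2.241 (for α = 0.025, two-sided)
z_β = 0.806 (for power = 0.79)
d = 0.73

n = ((2.241 + 0.806) / 0.73)²
n = (4.174)²
n ≈ 17.42
Round up to the next whole number: n = 18 pairs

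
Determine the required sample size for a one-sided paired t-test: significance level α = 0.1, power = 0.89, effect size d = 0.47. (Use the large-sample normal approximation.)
n = 29 pairs

Sample size formula (paired t-test, normal approximation):
n = ((z_α + z_β) / d)²

z_α = 1.282 (for α = 0.1, one-sided)
z_β = 1.227 (for power = 0.89)
d = 0.47

n = ((1.282 + 1.227) / 0.47)²
n = (5.338)²
n ≈ 28.49
Round up to the next whole number: n = 29 pairs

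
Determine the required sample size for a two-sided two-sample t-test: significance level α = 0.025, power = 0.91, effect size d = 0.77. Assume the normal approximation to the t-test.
n = 44 per group

Sample size formula (two-sample t-test, normal approximation):
n = 2 · ((z_{α/2} + z_β) / d)²

z_{α/2} = 2.241 (for α = 0.025, two-sided)
z_β = 1.341 (for power = 0.91)
d = 0.77

n = 2 · ((2.241 + 1.341) / 0.77)²
n = 2 · (4.652)²
n ≈ 43.28
Round up to the next whole number: n = 44 per group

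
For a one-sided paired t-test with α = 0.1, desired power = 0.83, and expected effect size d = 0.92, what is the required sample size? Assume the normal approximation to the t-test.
n = 6 pairs

Sample size formula (paired t-test, normal approximation):
n = ((z_α + z_β) / d)²

z_α = 1.282 (for α = 0.1, one-sided)
z_β = 0.954 (for power = 0.83)
d = 0.92

n = ((1.282 + 0.954) / 0.92)²
n = (2.430)²
n ≈ 5.90
Round up to the next whole number: n = 6 pairs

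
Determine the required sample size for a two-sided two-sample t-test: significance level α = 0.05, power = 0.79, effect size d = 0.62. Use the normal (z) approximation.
n = 40 per group

Sample size formula (two-sample t-test, normal approximation):
n = 2 · ((z_{α/2} + z_β) / d)²

z_{α/2} = 1.960 (for α = 0.05, two-sided)
z_β = 0.806 (for power = 0.79)
d = 0.62

n = 2 · ((1.960 + 0.806) / 0.62)²
n = 2 · (4.461)²
n ≈ 39.80
Round up to the next whole number: n = 40 per group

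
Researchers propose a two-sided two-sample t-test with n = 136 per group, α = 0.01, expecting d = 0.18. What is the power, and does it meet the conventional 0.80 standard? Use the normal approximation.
Power ≈ 0.14; the study is underpowered (power < 0.80)

Power calculation (two-sample t-test, normal approximation):
z_β = d · √(n/2) - z_{α/2}
z_β = 0.18 · √(136/2) - 2.576
z_β = 0.18 · 8.246 - 2.576
z_β = -1.092

Power = Φ(z_β) = Φ(-1.092) ≈ 0.138

Effect size d = 0.18 is very small by Cohen's convention (0.2/0.5/0.8).

Threshold: power ≥ 0.80 is conventionally adequate.
Power ≈ 0.14 → the study is underpowered (power < 0.80).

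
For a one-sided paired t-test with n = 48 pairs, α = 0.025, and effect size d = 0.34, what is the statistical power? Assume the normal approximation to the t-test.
Power ≈ 0.65

Power calculation (paired t-test, normal approximation):
z_β = d · √n - z_α
z_β = 0.34 · √48 - 1.960
z_β = 0.34 · 6.928 - 1.960
z_β = 0.396

Power = Φ(z_β) = Φ(0.396) ≈ 0.654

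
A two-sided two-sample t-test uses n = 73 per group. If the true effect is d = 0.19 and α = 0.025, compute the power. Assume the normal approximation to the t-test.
Power ≈ 0.14

Power calculation (two-sample t-test, normal approximation):
z_β = d · √(n/2) - z_{α/2}
z_β = 0.19 · √(73/2) - 2.241
z_β = 0.19 · 6.042 - 2.241
z_β = -1.094

Power = Φ(z_β) = Φ(-1.094) ≈ 0.137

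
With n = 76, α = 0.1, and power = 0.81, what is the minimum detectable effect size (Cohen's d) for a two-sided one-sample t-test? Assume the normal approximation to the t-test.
d ≈ 0.29

Minimum detectable effect (one-sample t-test, normal approximation):
d = (z_{α/2} + z_β) / √n
d = (1.645 + 0.878) / √76
d = 2.523 / 8.718
d ≈ 0.29

By Cohen's convention (0.2 small / 0.5 medium / 0.8 large): small effect.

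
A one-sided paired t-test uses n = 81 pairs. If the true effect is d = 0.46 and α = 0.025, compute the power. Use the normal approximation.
Power ≈ 0.99

Power calculation (paired t-test, normal approximation):
z_β = d · √n - z_α
z_β = 0.46 · √81 - 1.960
z_β = 0.46 · 9.000 - 1.960
z_β = 2.180

Power = Φ(z_β) = Φ(2.180) ≈ 0.985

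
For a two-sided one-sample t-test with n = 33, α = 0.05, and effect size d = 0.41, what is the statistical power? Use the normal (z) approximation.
Power ≈ 0.65

Power calculation (one-sample t-test, normal approximation):
z_β = d · √n - z_{α/2}
z_β = 0.41 · √33 - 1.960
z_β = 0.41 · 5.745 - 1.960
z_β = 0.395

Power = Φ(z_β) = Φ(0.395) ≈ 0.654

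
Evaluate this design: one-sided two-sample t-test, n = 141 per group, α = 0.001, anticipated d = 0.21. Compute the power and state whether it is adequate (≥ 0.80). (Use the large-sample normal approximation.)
Power ≈ 0.09; the study is underpowered (power < 0.80)

Power calculation (two-sample t-test, normal approximation):
z_β = d · √(n/2) - z_α
z_β = 0.21 · √(141/2) - 3.090
z_β = 0.21 · 8.396 - 3.090
z_β = -1.327

Power = Φ(z_β) = Φ(-1.327) ≈ 0.092

Effect size d = 0.21 is small by Cohen's convention (0.2/0.5/0.8).

Threshold: power ≥ 0.80 is conventionally adequate.
Power ≈ 0.09 → the study is underpowered (power < 0.80).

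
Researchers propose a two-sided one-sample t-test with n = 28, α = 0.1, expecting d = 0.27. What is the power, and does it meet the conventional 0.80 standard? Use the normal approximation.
Power ≈ 0.41; the study is underpowered (power < 0.80)

Power calculation (one-sample t-test, normal approximation):
z_β = d · √n - z_{α/2}
z_β = 0.27 · √28 - 1.645
z_β = 0.27 · 5.292 - 1.645
z_β = -0.216

Power = Φ(z_β) = Φ(-0.216) ≈ 0.414

Effect size d = 0.27 is small by Cohen's convention (0.2/0.5/0.8).

Threshold: power ≥ 0.80 is conventionally adequate.
Power ≈ 0.41 → the study is underpowered (power < 0.80).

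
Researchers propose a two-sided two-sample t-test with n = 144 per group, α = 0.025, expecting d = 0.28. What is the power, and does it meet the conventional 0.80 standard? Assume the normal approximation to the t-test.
Power ≈ 0.55; the study is underpowered (power < 0.80)

Power calculation (two-sample t-test, normal approximation):
z_β = d · √(n/2) - z_{α/2}
z_β = 0.28 · √(144/2) - 2.241
z_β = 0.28 · 8.485 - 2.241
z_β = 0.134

Power = Φ(z_β) = Φ(0.134) ≈ 0.553

Effect size d = 0.28 is small by Cohen's convention (0.2/0.5/0.8).

Threshold: power ≥ 0.80 is conventionally adequate.
Power ≈ 0.55 → the study is underpowered (power < 0.80).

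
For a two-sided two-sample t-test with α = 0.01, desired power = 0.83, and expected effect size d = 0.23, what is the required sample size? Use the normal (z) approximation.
n = 472 per group

Sample size formula (two-sample t-test, normal approximation):
n = 2 · ((z_{α/2} + z_β) / d)²

z_{α/2} = 2.576 (for α = 0.01, two-sided)
z_β = 0.954 (for power = 0.83)
d = 0.23

n = 2 · ((2.576 + 0.954) / 0.23)²
n = 2 · (15.348)²
n ≈ 471.12
Round up to the next whole number: n = 472 per group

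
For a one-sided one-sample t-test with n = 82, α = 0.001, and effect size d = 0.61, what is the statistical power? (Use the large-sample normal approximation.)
Power ≈ 0.99

Power calculation (one-sample t-test, normal approximation):
z_β = d · √n - z_α
z_β = 0.61 · √82 - 3.090
z_β = 0.61 · 9.055 - 3.090
z_β = 2.434

Power = Φ(z_β) = Φ(2.434) ≈ 0.993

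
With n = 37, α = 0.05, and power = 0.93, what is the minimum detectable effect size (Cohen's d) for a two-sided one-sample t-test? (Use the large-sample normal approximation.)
d ≈ 0.56

Minimum detectable effect (one-sample t-test, normal approximation):
d = (z_{α/2} + z_β) / √n
d = (1.960 + 1.476) / √37
d = 3.436 / 6.083
d ≈ 0.56

By Cohen's convention (0.2 small / 0.5 medium / 0.8 large): medium effect.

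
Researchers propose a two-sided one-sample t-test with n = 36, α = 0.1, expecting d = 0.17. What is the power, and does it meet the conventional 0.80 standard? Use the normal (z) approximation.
Power ≈ 0.27; the study is underpowered (power < 0.80)

Power calculation (one-sample t-test, normal approximation):
z_β = d · √n - z_{α/2}
z_β = 0.17 · √36 - 1.645
z_β = 0.17 · 6.000 - 1.645
z_β = -0.625

Power = Φ(z_β) = Φ(-0.625) ≈ 0.266

Effect size d = 0.17 is very small by Cohen's convention (0.2/0.5/0.8).

Threshold: power ≥ 0.80 is conventionally adequate.
Power ≈ 0.27 → the study is underpowered (power < 0.80).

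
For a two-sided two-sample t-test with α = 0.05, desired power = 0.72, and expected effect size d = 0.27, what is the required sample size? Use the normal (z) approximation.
n = 178 per group

Sample size formula (two-sample t-test, normal approximation):
n = 2 · ((z_{α/2} + z_β) / d)²

z_{α/2} = 1.960 (for α = 0.05, two-sided)
z_β = 0.583 (for power = 0.72)
d = 0.27

n = 2 · ((1.960 + 0.583) / 0.27)²
n = 2 · (9.419)²
n ≈ 177.44
Round up to the next whole number: n = 178 per group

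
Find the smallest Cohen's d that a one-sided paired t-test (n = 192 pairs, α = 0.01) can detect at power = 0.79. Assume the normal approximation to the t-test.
d ≈ 0.23

Minimum detectable effect (paired t-test, normal approximation):
d = (z_α + z_β) / √n
d = (2.326 + 0.806) / √192
d = 3.133 / 13.856
d ≈ 0.23

By Cohen's convention (0.2 small / 0.5 medium / 0.8 large): small effect.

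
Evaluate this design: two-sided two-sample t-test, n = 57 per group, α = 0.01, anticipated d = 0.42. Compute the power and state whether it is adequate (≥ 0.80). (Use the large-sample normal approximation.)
Power ≈ 0.37; the study is underpowered (power < 0.80)

Power calculation (two-sample t-test, normal approximation):
z_β = d · √(n/2) - z_{α/2}
z_β = 0.42 · √(57/2) - 2.576
z_β = 0.42 · 5.339 - 2.576
z_β = -0.334

Power = Φ(z_β) = Φ(-0.334) ≈ 0.369

Effect size d = 0.42 is small by Cohen's convention (0.2/0.5/0.8).

Threshold: power ≥ 0.80 is conventionally adequate.
Power ≈ 0.37 → the study is underpowered (power < 0.80).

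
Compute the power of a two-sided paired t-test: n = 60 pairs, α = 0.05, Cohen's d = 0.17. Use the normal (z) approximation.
Power ≈ 0.26

Power calculation (paired t-test, normal approximation):
z_β = d · √n - z_{α/2}
z_β = 0.17 · √60 - 1.960
z_β = 0.17 · 7.746 - 1.960
z_β = -0.643

Power = Φ(z_β) = Φ(-0.643) ≈ 0.260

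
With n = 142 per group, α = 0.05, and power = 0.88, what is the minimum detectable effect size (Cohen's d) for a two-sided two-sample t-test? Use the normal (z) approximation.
d ≈ 0.37

Minimum detectable effect (two-sample t-test, normal approximation):
d = (z_{α/2} + z_β) / √(n/2)
d = (1.960 + 1.175) / √(142/2)
d = 3.135 / 8.426
d ≈ 0.37

By Cohen's convention (0.2 small / 0.5 medium / 0.8 large): small effect.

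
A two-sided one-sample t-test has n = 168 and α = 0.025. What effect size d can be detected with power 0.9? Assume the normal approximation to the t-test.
d ≈ 0.27

Minimum detectable effect (one-sample t-test, normal approximation):
d = (z_{α/2} + z_β) / √n
d = (2.241 + 1.282) / √168
d = 3.523 / 12.961
d ≈ 0.27

By Cohen's convention (0.2 small / 0.5 medium / 0.8 large): small effect.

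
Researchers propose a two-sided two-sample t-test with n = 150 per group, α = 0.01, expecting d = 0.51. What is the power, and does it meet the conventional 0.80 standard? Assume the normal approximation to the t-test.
Power ≈ 0.97; the study is adequately powered (power ≥ 0.80)

Power calculation (two-sample t-test, normal approximation):
z_β = d · √(n/2) - z_{α/2}
z_β = 0.51 · √(150/2) - 2.576
z_β = 0.51 · 8.660 - 2.576
z_β = 1.841

Power = Φ(z_β) = Φ(1.841) ≈ 0.967

Effect size d = 0.51 is medium by Cohen's convention (0.2/0.5/0.8).

Threshold: power ≥ 0.80 is conventionally adequate.
Power ≈ 0.97 → the study is adequately powered (power ≥ 0.80).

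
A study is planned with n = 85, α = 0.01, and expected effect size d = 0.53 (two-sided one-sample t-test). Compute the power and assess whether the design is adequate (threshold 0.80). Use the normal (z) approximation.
Power ≈ 0.99; the study is adequately powered (power ≥ 0.80)

Power calculation (one-sample t-test, normal approximation):
z_β = d · √n - z_{α/2}
z_β = 0.53 · √85 - 2.576
z_β = 0.53 · 9.220 - 2.576
z_β = 2.311

Power = Φ(z_β) = Φ(2.311) ≈ 0.990

Effect size d = 0.53 is medium by Cohen's convention (0.2/0.5/0.8).

Threshold: power ≥ 0.80 is conventionally adequate.
Power ≈ 0.99 → the study is adequately powered (power ≥ 0.80).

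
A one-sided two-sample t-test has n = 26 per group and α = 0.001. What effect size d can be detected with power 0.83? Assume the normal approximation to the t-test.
d ≈ 1.12

Minimum detectable effect (two-sample t-test, normal approximation):
d = (z_α + z_β) / √(n/2)
d = (3.090 + 0.954) / √(26/2)
d = 4.044 / 3.606
d ≈ 1.12

By Cohen's convention (0.2 small / 0.5 medium / 0.8 large): large effect.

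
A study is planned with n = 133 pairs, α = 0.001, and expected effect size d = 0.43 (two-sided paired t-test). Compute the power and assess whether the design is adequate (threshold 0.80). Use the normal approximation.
Power ≈ 0.95; the study is adequately powered (power ≥ 0.80)

Power calculation (paired t-test, normal approximation):
z_β = d · √n - z_{α/2}
z_β = 0.43 · √133 - 3.291
z_β = 0.43 · 11.533 - 3.291
z_β = 1.668

Power = Φ(z_β) = Φ(1.668) ≈ 0.952

Effect size d = 0.43 is small by Cohen's convention (0.2/0.5/0.8).

Threshold: power ≥ 0.80 is conventionally adequate.
Power ≈ 0.95 → the study is adequately powered (power ≥ 0.80).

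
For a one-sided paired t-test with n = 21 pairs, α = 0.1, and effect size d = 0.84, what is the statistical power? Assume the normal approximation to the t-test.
Power ≈ 0.99

Power calculation (paired t-test, normal approximation):
z_β = d · √n - z_α
z_β = 0.84 · √21 - 1.282
z_β = 0.84 · 4.583 - 1.282
z_β = 2.568

Power = Φ(z_β) = Φ(2.568) ≈ 0.995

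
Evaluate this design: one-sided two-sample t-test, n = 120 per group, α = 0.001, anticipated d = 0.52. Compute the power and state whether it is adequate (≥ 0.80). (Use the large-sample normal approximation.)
Power ≈ 0.83; the study is adequately powered (power ≥ 0.80)

Power calculation (two-sample t-test, normal approximation):
z_β = d · √(n/2) - z_α
z_β = 0.52 · √(120/2) - 3.090
z_β = 0.52 · 7.746 - 3.090
z_β = 0.938

Power = Φ(z_β) = Φ(0.938) ≈ 0.826

Effect size d = 0.52 is medium by Cohen's convention (0.2/0.5/0.8).

Threshold: power ≥ 0.80 is conventionally adequate.
Power ≈ 0.83 → the study is adequately powered (power ≥ 0.80).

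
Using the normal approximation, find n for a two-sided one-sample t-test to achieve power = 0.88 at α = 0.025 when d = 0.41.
n = 70

Sample size formula (one-sample t-test, normal approximation):
n = ((z_{α/2} + z_β) / d)²

z_{α/2} = 2.241 (for α = 0.025, two-sided)
z_β = 1.175 (for power = 0.88)
d = 0.41

n = ((2.241 + 1.175) / 0.41)²
n = (8.332)²
n ≈ 69.42
Round up to the next whole number: n = 70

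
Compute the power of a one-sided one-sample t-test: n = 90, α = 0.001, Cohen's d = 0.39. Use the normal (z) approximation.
Power ≈ 0.73

Power calculation (one-sample t-test, normal approximation):
z_β = d · √n - z_α
z_β = 0.39 · √90 - 3.090
z_β = 0.39 · 9.487 - 3.090
z_β = 0.610

Power = Φ(z_β) = Φ(0.610) ≈ 0.729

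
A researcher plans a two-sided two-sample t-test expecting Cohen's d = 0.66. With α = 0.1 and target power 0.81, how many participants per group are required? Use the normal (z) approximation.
n = 30 per group

Sample size formula (two-sample t-test, normal approximation):
n = 2 · ((z_{α/2} + z_β) / d)²

z_{α/2} = 1.645 (for α = 0.1, two-sided)
z_β = 0.878 (for power = 0.81)
d = 0.66

n = 2 · ((1.645 + 0.878) / 0.66)²
n = 2 · (3.823)²
n ≈ 29.23
Round up to the next whole number: n = 30 per group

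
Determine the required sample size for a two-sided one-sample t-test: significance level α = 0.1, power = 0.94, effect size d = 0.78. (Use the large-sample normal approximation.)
n = 17

Sample size formula (one-sample t-test, normal approximation):
n = ((z_{α/2} + z_β) / d)²

z_{α/2} = 1.645 (for α = 0.1, two-sided)
z_β = 1.555 (for power = 0.94)
d = 0.78

n = ((1.645 + 1.555) / 0.78)²
n = (4.103)²
n ≈ 16.83
Round up to the next whole number: n = 17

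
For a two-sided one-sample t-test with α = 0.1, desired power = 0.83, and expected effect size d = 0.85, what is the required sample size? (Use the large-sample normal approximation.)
n = 10

Sample size formula (one-sample t-test, normal approximation):
n = ((z_{α/2} + z_β) / d)²

z_{α/2} = 1.645 (for α = 0.1, two-sided)
z_β = 0.954 (for power = 0.83)
d = 0.85

n = ((1.645 + 0.954) / 0.85)²
n = (3.058)²
n ≈ 9.35
Round up to the next whole number: n = 10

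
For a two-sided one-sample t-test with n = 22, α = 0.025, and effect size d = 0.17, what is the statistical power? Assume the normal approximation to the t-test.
Power ≈ 0.07

Power calculation (one-sample t-test, normal approximation):
z_β = d · √n - z_{α/2}
z_β = 0.17 · √22 - 2.241
z_β = 0.17 · 4.690 - 2.241
z_β = -1.444

Power = Φ(z_β) = Φ(-1.444) ≈ 0.074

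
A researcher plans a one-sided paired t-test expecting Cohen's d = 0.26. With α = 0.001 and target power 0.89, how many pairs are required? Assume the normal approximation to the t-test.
n = 276 pairs

Sample size formula (paired t-test, normal approximation):
n = ((z_α + z_β) / d)²

z_α = 3.090 (for α = 0.001, one-sided)
z_β = 1.227 (for power = 0.89)
d = 0.26

n = ((3.090 + 1.227) / 0.26)²
n = (16.604)²
n ≈ 275.69
Round up to the next whole number: n = 276 pairs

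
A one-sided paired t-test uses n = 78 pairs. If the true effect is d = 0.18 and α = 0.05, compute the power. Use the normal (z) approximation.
Power ≈ 0.48

Power calculation (paired t-test, normal approximation):
z_β = d · √n - z_α
z_β = 0.18 · √78 - 1.645
z_β = 0.18 · 8.832 - 1.645
z_β = -0.055

Power = Φ(z_β) = Φ(-0.055) ≈ 0.478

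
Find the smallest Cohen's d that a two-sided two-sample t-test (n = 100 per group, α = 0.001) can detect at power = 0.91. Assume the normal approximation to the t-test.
d ≈ 0.65

Minimum detectable effect (two-sample t-test, normal approximation):
d = (z_{α/2} + z_β) / √(n/2)
d = (3.291 + 1.341) / √(100/2)
d = 4.631 / 7.071
d ≈ 0.65

By Cohen's convention (0.2 small / 0.5 medium / 0.8 large): medium effect.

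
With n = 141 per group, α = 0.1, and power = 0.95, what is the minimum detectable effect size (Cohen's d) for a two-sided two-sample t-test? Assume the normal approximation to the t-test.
d ≈ 0.39

Minimum detectable effect (two-sample t-test, normal approximation):
d = (z_{α/2} + z_β) / √(n/2)
d = (1.645 + 1.645) / √(141/2)
d = 3.290 / 8.396
d ≈ 0.39

By Cohen's convention (0.2 small / 0.5 medium / 0.8 large): small effect.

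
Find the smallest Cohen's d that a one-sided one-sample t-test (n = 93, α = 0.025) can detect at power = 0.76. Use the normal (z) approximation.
d ≈ 0.28

Minimum detectable effect (one-sample t-test, normal approximation):
d = (z_α + z_β) / √n
d = (1.960 + 0.706) / √93
d = 2.666 / 9.644
d ≈ 0.28

By Cohen's convention (0.2 small / 0.5 medium / 0.8 large): small effect.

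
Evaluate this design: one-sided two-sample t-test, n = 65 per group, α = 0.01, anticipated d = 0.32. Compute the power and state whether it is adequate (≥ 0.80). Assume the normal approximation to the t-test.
Power ≈ 0.31; the study is underpowered (power < 0.80)

Power calculation (two-sample t-test, normal approximation):
z_β = d · √(n/2) - z_α
z_β = 0.32 · √(65/2) - 2.326
z_β = 0.32 · 5.701 - 2.326
z_β = -0.502

Power = Φ(z_β) = Φ(-0.502) ≈ 0.308

Effect size d = 0.32 is small by Cohen's convention (0.2/0.5/0.8).

Threshold: power ≥ 0.80 is conventionally adequate.
Power ≈ 0.31 → the study is underpowered (power < 0.80).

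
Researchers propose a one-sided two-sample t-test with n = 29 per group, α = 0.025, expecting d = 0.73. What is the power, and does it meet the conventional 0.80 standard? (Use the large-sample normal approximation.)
Power ≈ 0.79; the study is underpowered (power < 0.80)

Power calculation (two-sample t-test, normal approximation):
z_β = d · √(n/2) - z_α
z_β = 0.73 · √(29/2) - 1.960
z_β = 0.73 · 3.808 - 1.960
z_β = 0.820

Power = Φ(z_β) = Φ(0.820) ≈ 0.794

Effect size d = 0.73 is medium by Cohen's convention (0.2/0.5/0.8).

Threshold: power ≥ 0.80 is conventionally adequate.
Power ≈ 0.79 → the study is underpowered (power < 0.80).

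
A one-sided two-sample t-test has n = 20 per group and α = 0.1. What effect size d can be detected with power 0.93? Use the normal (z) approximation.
d ≈ 0.87

Minimum detectable effect (two-sample t-test, normal approximation):
d = (z_α + z_β) / √(n/2)
d = (1.282 + 1.476) / √(20/2)
d = 2.757 / 3.162
d ≈ 0.87

By Cohen's convention (0.2 small / 0.5 medium / 0.8 large): large effect.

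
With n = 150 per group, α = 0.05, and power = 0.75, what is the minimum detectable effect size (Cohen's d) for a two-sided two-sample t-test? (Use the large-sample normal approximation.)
d ≈ 0.30

Minimum detectable effect (two-sample t-test, normal approximation):
d = (z_{α/2} + z_β) / √(n/2)
d = (1.960 + 0.674) / √(150/2)
d = 2.634 / 8.660
d ≈ 0.30

By Cohen's convention (0.2 small / 0.5 medium / 0.8 large): small effect.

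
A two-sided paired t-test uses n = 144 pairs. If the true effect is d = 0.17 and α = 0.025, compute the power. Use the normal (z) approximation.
Power ≈ 0.42

Power calculation (paired t-test, normal approximation):
z_β = d · √n - z_{α/2}
z_β = 0.17 · √144 - 2.241
z_β = 0.17 · 12.000 - 2.241
z_β = -0.201

Power = Φ(z_β) = Φ(-0.201) ≈ 0.420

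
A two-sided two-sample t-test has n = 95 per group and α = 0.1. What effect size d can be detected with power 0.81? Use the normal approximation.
d ≈ 0.37

Minimum detectable effect (two-sample t-test, normal approximation):
d = (z_{α/2} + z_β) / √(n/2)
d = (1.645 + 0.878) / √(95/2)
d = 2.523 / 6.892
d ≈ 0.37

By Cohen's convention (0.2 small / 0.5 medium / 0.8 large): small effect.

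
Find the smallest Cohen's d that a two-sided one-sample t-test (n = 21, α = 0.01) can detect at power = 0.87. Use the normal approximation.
d ≈ 0.81

Minimum detectable effect (one-sample t-test, normal approximation):
d = (z_{α/2} + z_β) / √n
d = (2.576 + 1.126) / √21
d = 3.702 / 4.583
d ≈ 0.81

By Cohen's convention (0.2 small / 0.5 medium / 0.8 large): large effect.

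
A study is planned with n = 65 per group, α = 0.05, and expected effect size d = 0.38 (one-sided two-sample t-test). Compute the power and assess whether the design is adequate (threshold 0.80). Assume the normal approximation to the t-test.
Power ≈ 0.70; the study is underpowered (power < 0.80)

Power calculation (two-sample t-test, normal approximation):
z_β = d · √(n/2) - z_α
z_β = 0.38 · √(65/2) - 1.645
z_β = 0.38 · 5.701 - 1.645
z_β = 0.521

Power = Φ(z_β) = Φ(0.521) ≈ 0.699

Effect size d = 0.38 is small by Cohen's convention (0.2/0.5/0.8).

Threshold: power ≥ 0.80 is conventionally adequate.
Power ≈ 0.70 → the study is underpowered (power < 0.80).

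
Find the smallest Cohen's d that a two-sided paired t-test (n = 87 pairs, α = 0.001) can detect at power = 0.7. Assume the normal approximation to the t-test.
d ≈ 0.41

Minimum detectable effect (paired t-test, normal approximation):
d = (z_{α/2} + z_β) / √n
d = (3.291 + 0.524) / √87
d = 3.815 / 9.327
d ≈ 0.41

By Cohen's convention (0.2 small / 0.5 medium / 0.8 large): small effect.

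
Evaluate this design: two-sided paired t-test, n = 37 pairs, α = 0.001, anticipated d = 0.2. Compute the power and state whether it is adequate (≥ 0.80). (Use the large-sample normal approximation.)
Power ≈ 0.02; the study is underpowered (power < 0.80)

Power calculation (paired t-test, normal approximation):
z_β = d · √n - z_{α/2}
z_β = 0.2 · √37 - 3.291
z_β = 0.2 · 6.083 - 3.291
z_β = -2.074

Power = Φ(z_β) = Φ(-2.074) ≈ 0.019

Effect size d = 0.2 is small by Cohen's convention (0.2/0.5/0.8).

Threshold: power ≥ 0.80 is conventionally adequate.
Power ≈ 0.02 → the study is underpowered (power < 0.80).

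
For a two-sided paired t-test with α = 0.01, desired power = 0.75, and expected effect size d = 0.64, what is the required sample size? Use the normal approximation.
n = 26 pairs

Sample size formula (paired t-test, normal approximation):
n = ((z_{α/2} + z_β) / d)²

z_{α/2} = 2.576 (for α = 0.01, two-sided)
z_β = 0.674 (for power = 0.75)
d = 0.64

n = ((2.576 + 0.674) / 0.64)²
n = (5.078)²
n ≈ 25.79
Round up to the next whole number: n = 26 pairs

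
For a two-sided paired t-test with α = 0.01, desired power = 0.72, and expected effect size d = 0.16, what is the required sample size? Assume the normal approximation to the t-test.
n = 390 pairs

Sample size formula (paired t-test, normal approximation):
n = ((z_{α/2} + z_β) / d)²

z_{α/2} = 2.576 (for α = 0.01, two-sided)
z_β = 0.583 (for power = 0.72)
d = 0.16

n = ((2.576 + 0.583) / 0.16)²
n = (19.744)²
n ≈ 389.83
Round up to the next whole number: n = 390 pairs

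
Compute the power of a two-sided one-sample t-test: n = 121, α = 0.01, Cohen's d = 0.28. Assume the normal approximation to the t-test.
Power ≈ 0.69

Power calculation (one-sample t-test, normal approximation):
z_β = d · √n - z_{α/2}
z_β = 0.28 · √121 - 2.576
z_β = 0.28 · 11.000 - 2.576
z_β = 0.504

Power = Φ(z_β) = Φ(0.504) ≈ 0.693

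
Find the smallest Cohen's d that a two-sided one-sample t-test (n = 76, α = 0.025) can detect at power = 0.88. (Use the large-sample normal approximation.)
d ≈ 0.39

Minimum detectable effect (one-sample t-test, normal approximation):
d = (z_{α/2} + z_β) / √n
d = (2.241 + 1.175) / √76
d = 3.416 / 8.718
d ≈ 0.39

By Cohen's convention (0.2 small / 0.5 medium / 0.8 large): small effect.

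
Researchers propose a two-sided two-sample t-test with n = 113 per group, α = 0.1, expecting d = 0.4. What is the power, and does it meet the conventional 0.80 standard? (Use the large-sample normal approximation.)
Power ≈ 0.91; the study is adequately powered (power ≥ 0.80)

Power calculation (two-sample t-test, normal approximation):
z_β = d · √(n/2) - z_{α/2}
z_β = 0.4 · √(113/2) - 1.645
z_β = 0.4 · 7.517 - 1.645
z_β = 1.362

Power = Φ(z_β) = Φ(1.362) ≈ 0.913

Effect size d = 0.4 is small by Cohen's convention (0.2/0.5/0.8).

Threshold: power ≥ 0.80 is conventionally adequate.
Power ≈ 0.91 → the study is adequately powered (power ≥ 0.80).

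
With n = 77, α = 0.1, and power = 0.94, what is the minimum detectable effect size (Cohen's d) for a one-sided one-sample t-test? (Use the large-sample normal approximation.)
d ≈ 0.32

Minimum detectable effect (one-sample t-test, normal approximation):
d = (z_α + z_β) / √n
d = (1.282 + 1.555) / √77
d = 2.836 / 8.775
d ≈ 0.32

By Cohen's convention (0.2 small / 0.5 medium / 0.8 large): small effect.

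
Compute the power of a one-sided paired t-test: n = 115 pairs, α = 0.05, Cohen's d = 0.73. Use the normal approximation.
Power ≈ 1.00

Power calculation (paired t-test, normal approximation):
z_β = d · √n - z_α
z_β = 0.73 · √115 - 1.645
z_β = 0.73 · 10.724 - 1.645
z_β = 6.184

Power = Φ(z_β) = Φ(6.184) ≈ 1.000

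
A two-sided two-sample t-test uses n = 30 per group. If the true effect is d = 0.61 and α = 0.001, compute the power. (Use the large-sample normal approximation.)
Power ≈ 0.18

Power calculation (two-sample t-test, normal approximation):
z_β = d · √(n/2) - z_{α/2}
z_β = 0.61 · √(30/2) - 3.291
z_β = 0.61 · 3.873 - 3.291
z_β = -0.928

Power = Φ(z_β) = Φ(-0.928) ≈ 0.177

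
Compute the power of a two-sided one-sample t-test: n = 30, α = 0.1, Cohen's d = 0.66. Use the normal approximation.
Power ≈ 0.98

Power calculation (one-sample t-test, normal approximation):
z_β = d · √n - z_{α/2}
z_β = 0.66 · √30 - 1.645
z_β = 0.66 · 5.477 - 1.645
z_β = 1.970

Power = Φ(z_β) = Φ(1.970) ≈ 0.976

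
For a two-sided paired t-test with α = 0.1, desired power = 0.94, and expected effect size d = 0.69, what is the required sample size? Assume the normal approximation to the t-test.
n = 22 pairs

Sample size formula (paired t-test, normal approximation):
n = ((z_{α/2} + z_β) / d)²

z_{α/2} = 1.645 (for α = 0.1, two-sided)
z_β = 1.555 (for power = 0.94)
d = 0.69

n = ((1.645 + 1.555) / 0.69)²
n = (4.638)²
n ≈ 21.51
Round up to the next whole number: n = 22 pairs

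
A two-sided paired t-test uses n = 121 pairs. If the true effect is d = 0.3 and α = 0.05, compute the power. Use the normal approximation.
Power ≈ 0.91

Power calculation (paired t-test, normal approximation):
z_β = d · √n - z_{α/2}
z_β = 0.3 · √121 - 1.960
z_β = 0.3 · 11.000 - 1.960
z_β = 1.340

Power = Φ(z_β) = Φ(1.340) ≈ 0.910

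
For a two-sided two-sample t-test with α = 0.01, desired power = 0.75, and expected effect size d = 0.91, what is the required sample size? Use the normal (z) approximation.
n = 26 per group

Sample size formula (two-sample t-test, normal approximation):
n = 2 · ((z_{α/2} + z_β) / d)²

z_{α/2} = 2.576 (for α = 0.01, two-sided)
z_β = 0.674 (for power = 0.75)
d = 0.91

n = 2 · ((2.576 + 0.674) / 0.91)²
n = 2 · (3.571)²
n ≈ 25.50
Round up to the next whole number: n = 26 per group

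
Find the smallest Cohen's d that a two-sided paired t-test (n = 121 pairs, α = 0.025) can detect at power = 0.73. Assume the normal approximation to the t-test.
d ≈ 0.26

Minimum detectable effect (paired t-test, normal approximation):
d = (z_{α/2} + z_β) / √n
d = (2.241 + 0.613) / √121
d = 2.854 / 11.000
d ≈ 0.26

By Cohen's convention (0.2 small / 0.5 medium / 0.8 large): small effect.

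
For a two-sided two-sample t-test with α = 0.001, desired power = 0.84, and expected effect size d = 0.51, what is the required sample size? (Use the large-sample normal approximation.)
n = 142 per group

Sample size formula (two-sample t-test, normal approximation):
n = 2 · ((z_{α/2} + z_β) / d)²

z_{α/2} = 3.291 (for α = 0.001, two-sided)
z_β = 0.994 (for power = 0.84)
d = 0.51

n = 2 · ((3.291 + 0.994) / 0.51)²
n = 2 · (8.402)²
n ≈ 141.19
Round up to the next whole number: n = 142 per group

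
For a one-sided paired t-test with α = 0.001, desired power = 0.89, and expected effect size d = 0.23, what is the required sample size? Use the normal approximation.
n = 353 pairs

Sample size formula (paired t-test, normal approximation):
n = ((z_α + z_β) / d)²

z_α = 3.090 (for α = 0.001, one-sided)
z_β = 1.227 (for power = 0.89)
d = 0.23

n = ((3.090 + 1.227) / 0.23)²
n = (18.770)²
n ≈ 352.31
Round up to the next whole number: n = 353 pairs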